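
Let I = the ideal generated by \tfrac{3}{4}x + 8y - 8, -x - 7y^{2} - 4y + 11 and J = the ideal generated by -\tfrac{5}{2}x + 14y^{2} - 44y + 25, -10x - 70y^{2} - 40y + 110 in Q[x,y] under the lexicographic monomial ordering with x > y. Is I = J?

Since reduced Gröbner bases are canonical representatives of ideals under a given ordering, it suffices to compute and compare them.
Buchberger on the first generating set:
f_1 = \tfrac{3}{4}x + 8y - 8, LT = x.
f_2 = -x - 7y^{2} - 4y + 11, LT = x.

S(f_1,f_2): lcm = x. S = -7y^{2} + \tfrac{20}{3}y + \tfrac{1}{3}.
  leading term y^{2}: no divisor's leading term divides it; move -7y^{2} to the remainder.
  leading term y: no divisor's leading term divides it; move \tfrac{20}{3}y to the remainder.
  leading term 1: no divisor's leading term divides it; move \tfrac{1}{3} to the remainder.
  remainder -7y^{2} + \tfrac{20}{3}y + \tfrac{1}{3} ≠ 0; add g_3 = -7y^{2} + \tfrac{20}{3}y + \tfrac{1}{3} to the basis.

S(f_1,g_3): leading monomials are coprime, so the S-polynomial reduces to 0 (Buchberger's first criterion).
S(f_2,g_3): leading monomials are coprime, so the S-polynomial reduces to 0 (Buchberger's first criterion).
Every S-polynomial of the final basis reduces to 0, so we have a Gröbner basis.
Inter-reduce: drop elements whose leading term is divisible by another's, tail-reduce, and make monic.
Reduced Gröbner basis: {x + \tfrac{32}{3}y - \tfrac{32}{3}, y^{2} - \tfrac{20}{21}y - \tfrac{1}{21}}.

Buchberger on the second generating set:
h_1 = -\tfrac{5}{2}x + 14y^{2} - 44y + 25, LT = x.
h_2 = -10x - 70y^{2} - 40y + 110, LT = x.

S(h_1,h_2): lcm = x. S = -\tfrac{63}{5}y^{2} + \tfrac{68}{5}y + 1.
  leading term y^{2}: no divisor's leading term divides it; move -\tfrac{63}{5}y^{2} to the remainder.
  leading term y: no divisor's leading term divides it; move \tfrac{68}{5}y to the remainder.
  leading term 1: no divisor's leading term divides it; move 1 to the remainder.
  remainder -\tfrac{63}{5}y^{2} + \tfrac{68}{5}y + 1 ≠ 0; add k_3 = -\tfrac{63}{5}y^{2} + \tfrac{68}{5}y + 1 to the basis.

S(h_1,k_3): leading monomials are coprime, so the S-polynomial reduces to 0 (Buchberger's first criterion).
S(h_2,k_3): leading monomials are coprime, so the S-polynomial reduces to 0 (Buchberger's first criterion).
Every S-polynomial of the final basis reduces to 0, so we have a Gröbner basis.
Inter-reduce: drop elements whose leading term is divisible by another's, tail-reduce, and make monic.
Reduced Gröbner basis: {x + \tfrac{104}{9}y - \tfrac{94}{9}, y^{2} - \tfrac{68}{63}y - \tfrac{5}{63}}.

These differ, so the ideals are not equal.

No, the ideals differ.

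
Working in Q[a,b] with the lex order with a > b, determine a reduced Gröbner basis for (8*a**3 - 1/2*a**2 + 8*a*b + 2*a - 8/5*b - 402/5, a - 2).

f_1 = 8*a**3 - 1/2*a**2 + 8*a*b + 2*a - 8/5*b - 402/5, LT = a**3.
f_2 = a - 2, LT = a.

S(f_1,f_2): lcm = a**3. S = 31/16*a**2 + a*b + 1/4*a - 1/5*b - 201/20.
  reduce S modulo (f_1, f_2):
  remainder 9/5*b - 9/5 ≠ 0; add g_3 = 9/5*b - 9/5 to the basis.

The other S-polynomials (S(f_1,g_3), S(f_2,g_3)) all reduce to 0 modulo the current basis, so we have a Gröbner basis.
Inter-reduce: drop elements whose leading term is divisible by another's, tail-reduce, and make monic.

G = {a - 2, b - 1}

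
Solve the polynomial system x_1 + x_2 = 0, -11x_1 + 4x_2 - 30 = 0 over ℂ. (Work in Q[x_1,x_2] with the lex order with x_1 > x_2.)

Compute a lex Gröbner basis by Buchberger's algorithm.
f_1 = x_1 + x_2, LT = x_1.
f_2 = -11x_1 + 4x_2 - 30, LT = x_1.

S(f_1,f_2): lcm = x_1. S = 15/11x_2 - 30/11.
  leading term x_2: no divisor's leading term divides it; move 15/11x_2 to the remainder.
  leading term 1: no divisor's leading term divides it; move -30/11 to the remainder.
  remainder 15/11x_2 - 30/11 ≠ 0; add h_3 = 15/11x_2 - 30/11 to the basis.

S(f_1,h_3): leading monomials are coprime, so the S-polynomial reduces to 0 (Buchberger's first criterion).
S(f_2,h_3): leading monomials are coprime, so the S-polynomial reduces to 0 (Buchberger's first criterion).
Every S-polynomial of the final basis reduces to 0, so we have a Gröbner basis.
Inter-reduce: drop elements whose leading term is divisible by another's, tail-reduce, and make monic.
Reduced Gröbner basis: {x_1 + 2, x_2 - 2}.

The lex basis is triangular: the last element involves only x_2. Solving x_2 - 2 = 0 gives x_2 ∈ {2}; substituting each value into the earlier elements determines the remaining variables.
  x_2 = 2: the earlier basis element becomes x_1 + 2 = 0, giving x_1 = -2 — point (-2, 2).

{(-2, 2)}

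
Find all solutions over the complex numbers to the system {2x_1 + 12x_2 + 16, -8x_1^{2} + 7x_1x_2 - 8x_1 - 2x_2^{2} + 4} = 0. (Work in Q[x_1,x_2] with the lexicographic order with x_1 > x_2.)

Compute a lex Gröbner basis by Buchberger's algorithm.
f_1 = 2x_1 + 12x_2 + 16, LT = x_1.
f_2 = -8x_1^{2} + 7x_1x_2 - 8x_1 - 2x_2^{2} + 4, LT = x_1^{2}.

S(f_1,f_2): lcm = x_1^{2}. S = \tfrac{55}{8}x_1x_2 + 7x_1 - \tfrac{1}{4}x_2^{2} + \tfrac{1}{2}.
  leading term x_1x_2: subtract (\tfrac{55}{16}x_2)·f_1 from \tfrac{55}{8}x_1x_2 + 7x_1 - \tfrac{1}{4}x_2^{2} + \tfrac{1}{2} → 7x_1 - \tfrac{83}{2}x_2^{2} - 55x_2 + \tfrac{1}{2}
  leading term x_1: subtract (\tfrac{7}{2})·f_1 from 7x_1 - \tfrac{83}{2}x_2^{2} - 55x_2 + \tfrac{1}{2} → -\tfrac{83}{2}x_2^{2} - 97x_2 - \tfrac{111}{2}
  leading term x_2^{2}: no divisor's leading term divides it; move -\tfrac{83}{2}x_2^{2} to the remainder.
  leading term x_2: no divisor's leading term divides it; move -97x_2 to the remainder.
  leading term 1: no divisor's leading term divides it; move -\tfrac{111}{2} to the remainder.
  remainder -\tfrac{83}{2}x_2^{2} - 97x_2 - \tfrac{111}{2} ≠ 0; add h_3 = -\tfrac{83}{2}x_2^{2} - 97x_2 - \tfrac{111}{2} to the basis.

S(f_1,h_3): leading monomials are coprime, so the S-polynomial reduces to 0 (Buchberger's first criterion).
S(f_2,h_3): leading monomials are coprime, so the S-polynomial reduces to 0 (Buchberger's first criterion).
Every S-polynomial of the final basis reduces to 0, so we have a Gröbner basis.
Inter-reduce: drop elements whose leading term is divisible by another's, tail-reduce, and make monic.
Reduced Gröbner basis: {x_1 + 6x_2 + 8, x_2^{2} + \tfrac{194}{83}x_2 + \tfrac{111}{83}}.

Elimination: the polynomial x_2^{2} + \tfrac{194}{83}x_2 + \tfrac{111}{83} lies in the elimination ideal for x_2, so x_2 ∈ {-111/83, -1}. For each such x_2, the remaining basis elements (now univariate) give the rest of the solution.
  x_2 = -111/83: the earlier basis element becomes x_1 - \tfrac{2}{83} = 0, giving x_1 = 2/83 — point (2/83, -111/83).
  x_2 = -1: the earlier basis element becomes x_1 + 2 = 0, giving x_1 = -2 — point (-2, -1).
Each listed point satisfies every original equation (direct substitution).

{(2/83, -111/83), (-2, -1)}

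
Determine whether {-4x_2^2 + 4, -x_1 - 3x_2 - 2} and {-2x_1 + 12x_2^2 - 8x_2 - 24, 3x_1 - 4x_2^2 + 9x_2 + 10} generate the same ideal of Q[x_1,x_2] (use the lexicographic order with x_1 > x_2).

Two ideals are equal iff their reduced Gröbner bases coincide (the reduced basis is unique for a fixed ordering).
Buchberger on the first generating set:
f_1 = -4x_2^2 + 4, LT = x_2^2.
f_2 = -x_1 - 3x_2 - 2, LT = x_1.

The S-polynomials (S(f_1,f_2)) all reduce to 0 modulo the current basis, so we have a Gröbner basis.
Inter-reduce: drop elements whose leading term is divisible by another's, tail-reduce, and make monic.
Reduced Gröbner basis: {x_1 + 3x_2 + 2, x_2^2 - 1}.

Buchberger on the second generating set:
h_1 = -2x_1 + 12x_2^2 - 8x_2 - 24, LT = x_1.
h_2 = 3x_1 - 4x_2^2 + 9x_2 + 10, LT = x_1.

S(h_1,h_2): lcm = x_1. S = -14/3x_2^2 + x_2 + 26/3.
  reduce S modulo (h_1, h_2):
  remainder -14/3x_2^2 + x_2 + 26/3 ≠ 0; add k_3 = -14/3x_2^2 + x_2 + 26/3 to the basis.

The other S-polynomials (S(h_1,k_3), S(h_2,k_3)) all reduce to 0 modulo the current basis, so we have a Gröbner basis.
Inter-reduce: drop elements whose leading term is divisible by another's, tail-reduce, and make monic.
Reduced Gröbner basis: {x_1 + 19/7x_2 + 6/7, x_2^2 - 3/14x_2 - 13/7}.

The bases are distinct; the ideals are different.

No, the ideals differ.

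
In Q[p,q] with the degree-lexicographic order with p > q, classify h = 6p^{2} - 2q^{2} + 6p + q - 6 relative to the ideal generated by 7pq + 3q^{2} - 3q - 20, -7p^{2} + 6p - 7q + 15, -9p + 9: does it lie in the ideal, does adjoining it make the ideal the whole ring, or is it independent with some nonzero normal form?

6p^{2} - 2q^{2} + 6p + q - 6 lies in I (it reduces to 0).

First compute the reduced Gröbner basis of I by Buchberger's algorithm.
f_1 = 7pq + 3q^{2} - 3q - 20, LT = pq.
f_2 = -7p^{2} + 6p - 7q + 15, LT = p^{2}.
f_3 = -9p + 9, LT = p.

S(f_1,f_2): lcm = p^{2}q. S = \tfrac{3}{7}pq^{2} + \tfrac{3}{7}pq - q^{2} - \tfrac{20}{7}p + \tfrac{15}{7}q.
  leading term pq^{2}: subtract (\tfrac{3}{49}q)·f_1 from \tfrac{3}{7}pq^{2} + \tfrac{3}{7}pq - q^{2} - \tfrac{20}{7}p + \tfrac{15}{7}q → -\tfrac{9}{49}q^{3} + \tfrac{3}{7}pq - \tfrac{40}{49}q^{2} - \tfrac{20}{7}p + \tfrac{165}{49}q
  leading term q^{3}: no divisor's leading term divides it; move -\tfrac{9}{49}q^{3} to the remainder.
  leading term pq: subtract (\tfrac{3}{49})·f_1 from \tfrac{3}{7}pq - \tfrac{40}{49}q^{2} - \tfrac{20}{7}p + \tfrac{165}{49}q → -q^{2} - \tfrac{20}{7}p + \tfrac{174}{49}q + \tfrac{60}{49}
  leading term q^{2}: no divisor's leading term divides it; move -q^{2} to the remainder.
  leading term p: subtract (\tfrac{20}{63})·f_3 from -\tfrac{20}{7}p + \tfrac{174}{49}q + \tfrac{60}{49} → \tfrac{174}{49}q - \tfrac{80}{49}
  leading term q: no divisor's leading term divides it; move \tfrac{174}{49}q to the remainder.
  leading term 1: no divisor's leading term divides it; move -\tfrac{80}{49} to the remainder.
  remainder -\tfrac{9}{49}q^{3} - q^{2} + \tfrac{174}{49}q - \tfrac{80}{49} ≠ 0; add k_4 = -\tfrac{9}{49}q^{3} - q^{2} + \tfrac{174}{49}q - \tfrac{80}{49} to the basis.

S(f_1,f_3): lcm = pq. S = \tfrac{3}{7}q^{2} + \tfrac{4}{7}q - \tfrac{20}{7}.
  leading term q^{2}: no divisor's leading term divides it; move \tfrac{3}{7}q^{2} to the remainder.
  leading term q: no divisor's leading term divides it; move \tfrac{4}{7}q to the remainder.
  leading term 1: no divisor's leading term divides it; move -\tfrac{20}{7} to the remainder.
  remainder \tfrac{3}{7}q^{2} + \tfrac{4}{7}q - \tfrac{20}{7} ≠ 0; add k_5 = \tfrac{3}{7}q^{2} + \tfrac{4}{7}q - \tfrac{20}{7} to the basis.

S(f_2,f_3): lcm = p^{2}. S = \tfrac{1}{7}p + q - \tfrac{15}{7}.
  leading term p: subtract (-\tfrac{1}{63})·f_3 from \tfrac{1}{7}p + q - \tfrac{15}{7} → q - 2
  leading term q: no divisor's leading term divides it; move q to the remainder.
  leading term 1: no divisor's leading term divides it; move -2 to the remainder.
  remainder q - 2 ≠ 0; add k_6 = q - 2 to the basis.

S(f_1,k_4): lcm = pq^{3}. S = \tfrac{3}{7}q^{4} - \tfrac{49}{9}pq^{2} - \tfrac{3}{7}q^{3} + \tfrac{58}{3}pq - \tfrac{20}{7}q^{2} - \tfrac{80}{9}p.
  leading term q^{4}: subtract (-\tfrac{7}{3}q)·k_4 from \tfrac{3}{7}q^{4} - \tfrac{49}{9}pq^{2} - \tfrac{3}{7}q^{3} + \tfrac{58}{3}pq - \tfrac{20}{7}q^{2} - \tfrac{80}{9}p → -\tfrac{49}{9}pq^{2} - \tfrac{58}{21}q^{3} + \tfrac{58}{3}pq + \tfrac{38}{7}q^{2} - \tfrac{80}{9}p - \tfrac{80}{21}q
  leading term pq^{2}: subtract (-\tfrac{7}{9}q)·f_1 from -\tfrac{49}{9}pq^{2} - \tfrac{58}{21}q^{3} + \tfrac{58}{3}pq + \tfrac{38}{7}q^{2} - \tfrac{80}{9}p - \tfrac{80}{21}q → -\tfrac{3}{7}q^{3} + \tfrac{58}{3}pq + \tfrac{65}{21}q^{2} - \tfrac{80}{9}p - \tfrac{1220}{63}q
  leading term q^{3}: subtract (\tfrac{7}{3})·k_4 from -\tfrac{3}{7}q^{3} + \tfrac{58}{3}pq + \tfrac{65}{21}q^{2} - \tfrac{80}{9}p - \tfrac{1220}{63}q → \tfrac{58}{3}pq + \tfrac{38}{7}q^{2} - \tfrac{80}{9}p - \tfrac{1742}{63}q + \tfrac{80}{21}
  leading term pq: subtract (\tfrac{58}{21})·f_1 from \tfrac{58}{3}pq + \tfrac{38}{7}q^{2} - \tfrac{80}{9}p - \tfrac{1742}{63}q + \tfrac{80}{21} → -\tfrac{20}{7}q^{2} - \tfrac{80}{9}p - \tfrac{1220}{63}q + \tfrac{1240}{21}
  leading term q^{2}: subtract (-\tfrac{20}{3})·k_5 from -\tfrac{20}{7}q^{2} - \tfrac{80}{9}p - \tfrac{1220}{63}q + \tfrac{1240}{21} → -\tfrac{80}{9}p - \tfrac{140}{9}q + 40
  leading term p: subtract (\tfrac{80}{81})·f_3 from -\tfrac{80}{9}p - \tfrac{140}{9}q + 40 → -\tfrac{140}{9}q + \tfrac{280}{9}
  leading term q: subtract (-\tfrac{140}{9})·k_6 from -\tfrac{140}{9}q + \tfrac{280}{9} → 0
  remainder 0.

S(f_2,k_4): leading monomials are coprime, so the S-polynomial reduces to 0 (Buchberger's first criterion).
S(f_3,k_4): leading monomials are coprime, so the S-polynomial reduces to 0 (Buchberger's first criterion).
S(f_1,k_5): lcm = pq^{2}. S = \tfrac{3}{7}q^{3} - \tfrac{4}{3}pq - \tfrac{3}{7}q^{2} + \tfrac{20}{3}p - \tfrac{20}{7}q.
  leading term q^{3}: subtract (-\tfrac{7}{3})·k_4 from \tfrac{3}{7}q^{3} - \tfrac{4}{3}pq - \tfrac{3}{7}q^{2} + \tfrac{20}{3}p - \tfrac{20}{7}q → -\tfrac{4}{3}pq - \tfrac{58}{21}q^{2} + \tfrac{20}{3}p + \tfrac{38}{7}q - \tfrac{80}{21}
  leading term pq: subtract (-\tfrac{4}{21})·f_1 from -\tfrac{4}{3}pq - \tfrac{58}{21}q^{2} + \tfrac{20}{3}p + \tfrac{38}{7}q - \tfrac{80}{21} → -\tfrac{46}{21}q^{2} + \tfrac{20}{3}p + \tfrac{34}{7}q - \tfrac{160}{21}
  leading term q^{2}: subtract (-\tfrac{46}{9})·k_5 from -\tfrac{46}{21}q^{2} + \tfrac{20}{3}p + \tfrac{34}{7}q - \tfrac{160}{21} → \tfrac{20}{3}p + \tfrac{70}{9}q - \tfrac{200}{9}
  leading term p: subtract (-\tfrac{20}{27})·f_3 from \tfrac{20}{3}p + \tfrac{70}{9}q - \tfrac{200}{9} → \tfrac{70}{9}q - \tfrac{140}{9}
  leading term q: subtract (\tfrac{70}{9})·k_6 from \tfrac{70}{9}q - \tfrac{140}{9} → 0
  remainder 0.

S(f_2,k_5): leading monomials are coprime, so the S-polynomial reduces to 0 (Buchberger's first criterion).
S(f_3,k_5): leading monomials are coprime, so the S-polynomial reduces to 0 (Buchberger's first criterion).
S(k_4,k_5): lcm = q^{3}. S = \tfrac{37}{9}q^{2} - \tfrac{38}{3}q + \tfrac{80}{9}.
  leading term q^{2}: subtract (\tfrac{259}{27})·k_5 from \tfrac{37}{9}q^{2} - \tfrac{38}{3}q + \tfrac{80}{9} → -\tfrac{490}{27}q + \tfrac{980}{27}
  leading term q: subtract (-\tfrac{490}{27})·k_6 from -\tfrac{490}{27}q + \tfrac{980}{27} → 0
  remainder 0.

S(f_1,k_6): lcm = pq. S = \tfrac{3}{7}q^{2} + 2p - \tfrac{3}{7}q - \tfrac{20}{7}.
  leading term q^{2}: subtract (1)·k_5 from \tfrac{3}{7}q^{2} + 2p - \tfrac{3}{7}q - \tfrac{20}{7} → 2p - q
  leading term p: subtract (-\tfrac{2}{9})·f_3 from 2p - q → -q + 2
  leading term q: subtract (-1)·k_6 from -q + 2 → 0
  remainder 0.

S(f_2,k_6): leading monomials are coprime, so the S-polynomial reduces to 0 (Buchberger's first criterion).
S(f_3,k_6): leading monomials are coprime, so the S-polynomial reduces to 0 (Buchberger's first criterion).
S(k_4,k_6): lcm = q^{3}. S = \tfrac{67}{9}q^{2} - \tfrac{58}{3}q + \tfrac{80}{9}.
  leading term q^{2}: subtract (\tfrac{469}{27})·k_5 from \tfrac{67}{9}q^{2} - \tfrac{58}{3}q + \tfrac{80}{9} → -\tfrac{790}{27}q + \tfrac{1580}{27}
  leading term q: subtract (-\tfrac{790}{27})·k_6 from -\tfrac{790}{27}q + \tfrac{1580}{27} → 0
  remainder 0.

S(k_5,k_6): lcm = q^{2}. S = \tfrac{10}{3}q - \tfrac{20}{3}.
  leading term q: subtract (\tfrac{10}{3})·k_6 from \tfrac{10}{3}q - \tfrac{20}{3} → 0
  remainder 0.

Every S-polynomial of the final basis reduces to 0, so we have a Gröbner basis.
Inter-reduce: drop elements whose leading term is divisible by another's, tail-reduce, and make monic.
Reduced Gröbner basis: {p - 1, q - 2}.
Label its elements g_1 = p - 1, g_2 = q - 2.

Reduce h = 6p^{2} - 2q^{2} + 6p + q - 6 modulo G:
  leading term p^{2}: subtract (6p)·g_1 from 6p^{2} - 2q^{2} + 6p + q - 6 → -2q^{2} + 12p + q - 6
  leading term q^{2}: subtract (-2q)·g_2 from -2q^{2} + 12p + q - 6 → 12p - 3q - 6
  leading term p: subtract (12)·g_1 from 12p - 3q - 6 → -3q + 6
  leading term q: subtract (-3)·g_2 from -3q + 6 → 0
  normal form = 0.
Since the normal form is 0, h ∈ I.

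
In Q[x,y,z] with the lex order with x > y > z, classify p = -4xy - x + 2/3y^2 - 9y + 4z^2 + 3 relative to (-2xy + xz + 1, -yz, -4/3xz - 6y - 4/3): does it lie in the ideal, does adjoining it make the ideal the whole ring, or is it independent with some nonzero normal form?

First compute the reduced Gröbner basis of I by Buchberger's algorithm.
f_1 = -2xy + xz + 1, LT = xy.
f_2 = -yz, LT = yz.
f_3 = -4/3xz - 6y - 4/3, LT = xz.

S(f_1,f_3): lcm = xyz. S = -1/2xz^2 - 9/2y^2 - y - 1/2z.
  reduce S modulo (f_1, f_2, f_3):
  remainder -9/2y^2 - y ≠ 0; add h_4 = -9/2y^2 - y to the basis.

The other S-polynomials (S(f_1,f_2), S(f_2,f_3), S(f_1,h_4), S(f_2,h_4), S(f_3,h_4)) all reduce to 0 modulo the current basis, so we have a Gröbner basis.
Inter-reduce: drop elements whose leading term is divisible by another's, tail-reduce, and make monic.
Reduced Gröbner basis: {xy + 9/4y, xz + 9/2y + 1, y^2 + 2/9y, yz}.
Label its elements g_1 = xy + 9/4y, g_2 = xz + 9/2y + 1, g_3 = y^2 + 2/9y, g_4 = yz.

Reduce p = -4xy - x + 2/3y^2 - 9y + 4z^2 + 3 modulo G:
  leading term xy: subtract (-4)·g_1 from -4xy - x + 2/3y^2 - 9y + 4z^2 + 3 → -x + 2/3y^2 + 4z^2 + 3
  leading term x: no divisor's leading term divides it; move -x to the remainder.
  leading term y^2: subtract (2/3)·g_3 from 2/3y^2 + 4z^2 + 3 → -4/27y + 4z^2 + 3
  leading term y: no divisor's leading term divides it; move -4/27y to the remainder.
  leading term z^2: no divisor's leading term divides it; move 4z^2 to the remainder.
  leading term 1: no divisor's leading term divides it; move 3 to the remainder.
  normal form = -x - 4/27y + 4z^2 + 3.
The normal form is nonzero, so p ∉ I. Since p minus its normal form lies in I, I + (p) = I + (r) where r = -x - 4/27y + 4z^2 + 3; decide whether this ideal is the whole ring.
Run Buchberger on G together with r (pairs among the g_i already reduce to 0 since G is a Gröbner basis):
g_1 = xy + 9/4y, LT = xy.
g_2 = xz + 9/2y + 1, LT = xz.
g_3 = y^2 + 2/9y, LT = y^2.
g_4 = yz, LT = yz.
r = -x - 4/27y + 4z^2 + 3, LT = x.

S(g_1,r): lcm = xy. S = -4/27y^2 + 4yz^2 + 21/4y.
  reduce S modulo (g_1, g_2, g_3, g_4, r):
  remainder 5135/972y ≠ 0; add m_6 = 5135/972y to the basis.

S(g_2,r): lcm = xz. S = -4/27yz + 9/2y + 4z^3 + 3z + 1.
  reduce S modulo (g_1, g_2, g_3, g_4, r, m_6):
  remainder 4z^3 + 3z + 1 ≠ 0; add m_7 = 4z^3 + 3z + 1 to the basis.

The other S-polynomials (S(g_1,g_2), S(g_1,g_3), S(g_1,g_4), S(g_2,g_3), S(g_2,g_4), S(g_3,g_4), S(g_3,r), S(g_4,r), S(g_1,m_6), S(g_2,m_6), S(g_3,m_6), S(g_4,m_6), S(r,m_6), S(g_1,m_7), S(g_2,m_7), S(g_3,m_7), S(g_4,m_7), S(r,m_7), S(m_6,m_7)) all reduce to 0 modulo the current basis, so we have a Gröbner basis.
Inter-reduce: drop elements whose leading term is divisible by another's, tail-reduce, and make monic.
Reduced Gröbner basis: {x - 4z^2 - 3, y, z^3 + 3/4z + 1/4}.
The reduced Gröbner basis of I + (p) is {x - 4z^2 - 3, y, z^3 + 3/4z + 1/4} ≠ {1}, a proper ideal, so the enlarged system stays consistent: p is independent of I, with normal form -x - 4/27y + 4z^2 + 3.

The remainder on division by a Gröbner basis is unique — it is the normal form.

-4xy - x + 2/3y^2 - 9y + 4z^2 + 3 is independent of I; its normal form modulo I is -x - 4/27y + 4z^2 + 3.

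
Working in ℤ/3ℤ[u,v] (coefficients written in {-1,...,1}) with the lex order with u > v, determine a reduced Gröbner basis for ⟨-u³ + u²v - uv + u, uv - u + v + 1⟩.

G = {u + v³ + v² - v - 1, v⁴ + v² - v}

f_1 = -u³ + u²v - uv + u, LT = u³.
f_2 = uv - u + v + 1, LT = uv.

S(f_1,f_2): lcm = u³v. S = u³ - u²v² - u²v - u² + uv² - uv.
  leading term u³: subtract (-1)·f_1 from u³ - u²v² - u²v - u² + uv² - uv → -u²v² - u² + uv² + uv + u
  leading term u²v²: subtract (-uv)·f_2 from -u²v² - u² + uv² + uv + u → -u²v - u² - uv² - uv + u
  leading term u²v: subtract (-u)·f_2 from -u²v - u² - uv² - uv + u → u² - uv² - u
  leading term u²: no divisor's leading term divides it; move u² to the remainder.
  leading term uv²: subtract (-v)·f_2 from -uv² - u → -uv - u + v² + v
  leading term uv: subtract (-1)·f_2 from -uv - u + v² + v → u + v² - v + 1
  leading term u: no divisor's leading term divides it; move u to the remainder.
  leading term v²: no divisor's leading term divides it; move v² to the remainder.
  leading term v: no divisor's leading term divides it; move -v to the remainder.
  leading term 1: no divisor's leading term divides it; move 1 to the remainder.
  remainder u² + u + v² - v + 1 ≠ 0; add g_3 = u² + u + v² - v + 1 to the basis.

S(f_1,g_3): lcm = u³. S = -u²v - u² - uv² - uv + u.
  leading term u²v: subtract (-u)·f_2 from -u²v - u² - uv² - uv + u → u² - uv² - u
  leading term u²: subtract (1)·g_3 from u² - uv² - u → -uv² + u - v² + v - 1
  leading term uv²: subtract (-v)·f_2 from -uv² + u - v² + v - 1 → -uv + u - v - 1
  leading term uv: subtract (-1)·f_2 from -uv + u - v - 1 → 0
  remainder 0.

S(f_2,g_3): lcm = u²v. S = -u² + u - v³ + v² - v.
  leading term u²: subtract (-1)·g_3 from -u² + u - v³ + v² - v → -u - v³ - v² + v + 1
  leading term u: no divisor's leading term divides it; move -u to the remainder.
  leading term v³: no divisor's leading term divides it; move -v³ to the remainder.
  leading term v²: no divisor's leading term divides it; move -v² to the remainder.
  leading term v: no divisor's leading term divides it; move v to the remainder.
  leading term 1: no divisor's leading term divides it; move 1 to the remainder.
  remainder -u - v³ - v² + v + 1 ≠ 0; add g_4 = -u - v³ - v² + v + 1 to the basis.

S(f_1,g_4): lcm = u³. S = -u²v³ - u²v² + u² + uv - u.
  leading term u²v³: subtract (-uv²)·f_2 from -u²v³ - u²v² + u² + uv - u → u²v² + u² + uv³ + uv² + uv - u
  leading term u²v²: subtract (uv)·f_2 from u²v² + u² + uv³ + uv² + uv - u → u²v + u² + uv³ - u
  leading term u²v: subtract (u)·f_2 from u²v + u² + uv³ - u → -u² + uv³ - uv + u
  leading term u²: subtract (-1)·g_3 from -u² + uv³ - uv + u → uv³ - uv - u + v² - v + 1
  leading term uv³: subtract (v²)·f_2 from uv³ - uv - u + v² - v + 1 → uv² - uv - u - v³ - v + 1
  leading term uv²: subtract (v)·f_2 from uv² - uv - u - v³ - v + 1 → -u - v³ - v² + v + 1
  leading term u: subtract (1)·g_4 from -u - v³ - v² + v + 1 → 0
  remainder 0.

S(f_2,g_4): lcm = uv. S = -u - v⁴ - v³ + v² - v + 1.
  leading term u: subtract (1)·g_4 from -u - v⁴ - v³ + v² - v + 1 → -v⁴ - v² + v
  leading term v⁴: no divisor's leading term divides it; move -v⁴ to the remainder.
  leading term v²: no divisor's leading term divides it; move -v² to the remainder.
  leading term v: no divisor's leading term divides it; move v to the remainder.
  remainder -v⁴ - v² + v ≠ 0; add g_5 = -v⁴ - v² + v to the basis.

S(g_3,g_4): lcm = u². S = -uv³ - uv² + uv - u + v² - v + 1.
  leading term uv³: subtract (-v²)·f_2 from -uv³ - uv² + uv - u + v² - v + 1 → uv² + uv - u + v³ - v² - v + 1
  leading term uv²: subtract (v)·f_2 from uv² + uv - u + v³ - v² - v + 1 → -uv - u + v³ + v² + v + 1
  leading term uv: subtract (-1)·f_2 from -uv - u + v³ + v² + v + 1 → u + v³ + v² - v - 1
  leading term u: subtract (-1)·g_4 from u + v³ + v² - v - 1 → 0
  remainder 0.

S(f_1,g_5): leading monomials are coprime, so the S-polynomial reduces to 0 (Buchberger's first criterion).
S(f_2,g_5): lcm = uv⁴. S = -uv³ - uv² + uv + v⁴ + v³.
  leading term uv³: subtract (-v²)·f_2 from -uv³ - uv² + uv + v⁴ + v³ → uv² + uv + v⁴ - v³ + v²
  leading term uv²: subtract (v)·f_2 from uv² + uv + v⁴ - v³ + v² → -uv + v⁴ - v³ - v
  leading term uv: subtract (-1)·f_2 from -uv + v⁴ - v³ - v → -u + v⁴ - v³ + 1
  leading term u: subtract (1)·g_4 from -u + v⁴ - v³ + 1 → v⁴ + v² - v
  leading term v⁴: subtract (-1)·g_5 from v⁴ + v² - v → 0
  remainder 0.

S(g_3,g_5): leading monomials are coprime, so the S-polynomial reduces to 0 (Buchberger's first criterion).
S(g_4,g_5): leading monomials are coprime, so the S-polynomial reduces to 0 (Buchberger's first criterion).
Every S-polynomial of the final basis reduces to 0, so we have a Gröbner basis.
Inter-reduce: drop elements whose leading term is divisible by another's, tail-reduce, and make monic.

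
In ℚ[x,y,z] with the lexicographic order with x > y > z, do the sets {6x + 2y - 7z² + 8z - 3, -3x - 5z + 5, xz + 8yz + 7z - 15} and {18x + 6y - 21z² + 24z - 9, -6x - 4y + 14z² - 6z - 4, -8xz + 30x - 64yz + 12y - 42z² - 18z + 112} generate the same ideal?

For a fixed monomial order, each ideal has a unique reduced Gröbner basis; comparing bases decides equality.
Buchberger on the first generating set:
f_1 = 6x + 2y - 7z² + 8z - 3, LT = x.
f_2 = -3x - 5z + 5, LT = x.
f_3 = xz + 8yz + 7z - 15, LT = xz.

S(f_1,f_2): lcm = x. S = ⅓y - 7/6z² - ⅓z + 7/6.
  leading term y: no divisor's leading term divides it; move ⅓y to the remainder.
  leading term z²: no divisor's leading term divides it; move -7/6z² to the remainder.
  leading term z: no divisor's leading term divides it; move -⅓z to the remainder.
  leading term 1: no divisor's leading term divides it; move 7/6 to the remainder.
  remainder ⅓y - 7/6z² - ⅓z + 7/6 ≠ 0; add g_4 = ⅓y - 7/6z² - ⅓z + 7/6 to the basis.

S(f_1,f_3): lcm = xz. S = -23/3yz - 7/6z³ + 4/3z² - 15/2z + 15.
  leading term yz: subtract (-23z)·g_4 from -23/3yz - 7/6z³ + 4/3z² - 15/2z + 15 → -28z³ - 19/3z² + 58/3z + 15
  leading term z³: no divisor's leading term divides it; move -28z³ to the remainder.
  leading term z²: no divisor's leading term divides it; move -19/3z² to the remainder.
  leading term z: no divisor's leading term divides it; move 58/3z to the remainder.
  leading term 1: no divisor's leading term divides it; move 15 to the remainder.
  remainder -28z³ - 19/3z² + 58/3z + 15 ≠ 0; add g_5 = -28z³ - 19/3z² + 58/3z + 15 to the basis.

The other S-polynomials (S(f_2,f_3), S(f_1,g_4), S(f_2,g_4), S(f_3,g_4), S(f_1,g_5), S(f_2,g_5), S(f_3,g_5), S(g_4,g_5)) all reduce to 0 modulo the current basis, so we have a Gröbner basis.
Inter-reduce: drop elements whose leading term is divisible by another's, tail-reduce, and make monic.
Reduced Gröbner basis: {x + 5/3z - 5/3, y - 7/2z² - z + 7/2, z³ + 19/84z² - 29/42z - 15/28}.

Buchberger on the second generating set:
h_1 = 18x + 6y - 21z² + 24z - 9, LT = x.
h_2 = -6x - 4y + 14z² - 6z - 4, LT = x.
h_3 = -8xz + 30x - 64yz + 12y - 42z² - 18z + 112, LT = xz.

S(h_1,h_2): lcm = x. S = -⅓y + 7/6z² + ⅓z - 7/6.
  leading term y: no divisor's leading term divides it; move -⅓y to the remainder.
  leading term z²: no divisor's leading term divides it; move 7/6z² to the remainder.
  leading term z: no divisor's leading term divides it; move ⅓z to the remainder.
  leading term 1: no divisor's leading term divides it; move -7/6 to the remainder.
  remainder -⅓y + 7/6z² + ⅓z - 7/6 ≠ 0; add k_4 = -⅓y + 7/6z² + ⅓z - 7/6 to the basis.

S(h_1,h_3): lcm = xz. S = 15/4x - 23/3yz + 3/2y - 7/6z³ - 47/12z² - 11/4z + 14.
  leading term x: subtract (5/24)·h_1 from 15/4x - 23/3yz + 3/2y - 7/6z³ - 47/12z² - 11/4z + 14 → -23/3yz + ¼y - 7/6z³ + 11/24z² - 31/4z + 127/8
  leading term yz: subtract (23z)·k_4 from -23/3yz + ¼y - 7/6z³ + 11/24z² - 31/4z + 127/8 → ¼y - 28z³ - 173/24z² + 229/12z + 127/8
  leading term y: subtract (-¾)·k_4 from ¼y - 28z³ - 173/24z² + 229/12z + 127/8 → -28z³ - 19/3z² + 58/3z + 15
  leading term z³: no divisor's leading term divides it; move -28z³ to the remainder.
  leading term z²: no divisor's leading term divides it; move -19/3z² to the remainder.
  leading term z: no divisor's leading term divides it; move 58/3z to the remainder.
  leading term 1: no divisor's leading term divides it; move 15 to the remainder.
  remainder -28z³ - 19/3z² + 58/3z + 15 ≠ 0; add k_5 = -28z³ - 19/3z² + 58/3z + 15 to the basis.

The other S-polynomials (S(h_2,h_3), S(h_1,k_4), S(h_2,k_4), S(h_3,k_4), S(h_1,k_5), S(h_2,k_5), S(h_3,k_5), S(k_4,k_5)) all reduce to 0 modulo the current basis, so we have a Gröbner basis.
Inter-reduce: drop elements whose leading term is divisible by another's, tail-reduce, and make monic.
Reduced Gröbner basis: {x + 5/3z - 5/3, y - 7/2z² - z + 7/2, z³ + 19/84z² - 29/42z - 15/28}.

The two bases agree; hence the ideals are identical.

Yes, the ideals are equal.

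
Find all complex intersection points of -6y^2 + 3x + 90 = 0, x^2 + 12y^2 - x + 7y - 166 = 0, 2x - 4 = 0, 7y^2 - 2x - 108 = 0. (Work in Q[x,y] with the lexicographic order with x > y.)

{(2, -4)}

Compute a lex Gröbner basis by Buchberger's algorithm.
f_1 = 3x - 6y^2 + 90, LT = x.
f_2 = x^2 - x + 12y^2 + 7y - 166, LT = x^2.
f_3 = 2x - 4, LT = x.
f_4 = -2x + 7y^2 - 108, LT = x.

S(f_1,f_2): lcm = x^2. S = -2xy^2 + 31x - 12y^2 - 7y + 166.
  leading term xy^2: subtract (-2/3y^2)·f_1 from -2xy^2 + 31x - 12y^2 - 7y + 166 → 31x - 4y^4 + 48y^2 - 7y + 166
  leading term x: subtract (31/3)·f_1 from 31x - 4y^4 + 48y^2 - 7y + 166 → -4y^4 + 110y^2 - 7y - 764
  leading term y^4: no divisor's leading term divides it; move -4y^4 to the remainder.
  leading term y^2: no divisor's leading term divides it; move 110y^2 to the remainder.
  leading term y: no divisor's leading term divides it; move -7y to the remainder.
  leading term 1: no divisor's leading term divides it; move -764 to the remainder.
  remainder -4y^4 + 110y^2 - 7y - 764 ≠ 0; add h_5 = -4y^4 + 110y^2 - 7y - 764 to the basis.

S(f_1,f_3): lcm = x. S = -2y^2 + 32.
  leading term y^2: no divisor's leading term divides it; move -2y^2 to the remainder.
  leading term 1: no divisor's leading term divides it; move 32 to the remainder.
  remainder -2y^2 + 32 ≠ 0; add h_6 = -2y^2 + 32 to the basis.

S(f_2,f_3): lcm = x^2. S = x + 12y^2 + 7y - 166.
  leading term x: subtract (1/3)·f_1 from x + 12y^2 + 7y - 166 → 14y^2 + 7y - 196
  leading term y^2: subtract (-7)·h_6 from 14y^2 + 7y - 196 → 7y + 28
  leading term y: no divisor's leading term divides it; move 7y to the remainder.
  leading term 1: no divisor's leading term divides it; move 28 to the remainder.
  remainder 7y + 28 ≠ 0; add h_7 = 7y + 28 to the basis.

The other S-polynomials (S(f_1,f_4), S(f_2,f_4), S(f_3,f_4), S(f_1,h_5), S(f_2,h_5), S(f_3,h_5), S(f_4,h_5), S(f_1,h_6), S(f_2,h_6), S(f_3,h_6), S(f_4,h_6), S(h_5,h_6), S(f_1,h_7), S(f_2,h_7), S(f_3,h_7), S(f_4,h_7), S(h_5,h_7), S(h_6,h_7)) all reduce to 0 modulo the current basis, so we have a Gröbner basis.
Inter-reduce: drop elements whose leading term is divisible by another's, tail-reduce, and make monic.
Reduced Gröbner basis: {x - 2, y + 4}.

Since the basis is lex-ordered, y + 4 is univariate in y. Its roots are {-4}. Back-substituting each root into the other basis elements fixes the other coordinates.
  y = -4: the earlier basis element becomes x - 2 = 0, giving x = 2 — point (2, -4).
Check: every point annihilates each of the original generators.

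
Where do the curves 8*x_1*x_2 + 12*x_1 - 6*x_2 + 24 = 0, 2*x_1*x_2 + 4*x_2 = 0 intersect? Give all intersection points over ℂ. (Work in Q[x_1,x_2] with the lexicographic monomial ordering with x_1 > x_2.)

{(-2, 0)}

Compute a lex Gröbner basis by Buchberger's algorithm.
f_1 = 8*x_1*x_2 + 12*x_1 - 6*x_2 + 24, LT = x_1*x_2.
f_2 = 2*x_1*x_2 + 4*x_2, LT = x_1*x_2.

S(f_1,f_2): lcm = x_1*x_2. S = 3/2*x_1 - 11/4*x_2 + 3.
  leading term x_1: no divisor's leading term divides it; move 3/2*x_1 to the remainder.
  leading term x_2: no divisor's leading term divides it; move -11/4*x_2 to the remainder.
  leading term 1: no divisor's leading term divides it; move 3 to the remainder.
  remainder 3/2*x_1 - 11/4*x_2 + 3 ≠ 0; add h_3 = 3/2*x_1 - 11/4*x_2 + 3 to the basis.

S(f_1,h_3): lcm = x_1*x_2. S = 3/2*x_1 + 11/6*x_2**2 - 11/4*x_2 + 3.
  leading term x_1: subtract (1)·h_3 from 3/2*x_1 + 11/6*x_2**2 - 11/4*x_2 + 3 → 11/6*x_2**2
  leading term x_2**2: no divisor's leading term divides it; move 11/6*x_2**2 to the remainder.
  remainder 11/6*x_2**2 ≠ 0; add h_4 = 11/6*x_2**2 to the basis.

S(f_2,h_3): lcm = x_1*x_2. S = 11/6*x_2**2.
  leading term x_2**2: subtract (1)·h_4 from 11/6*x_2**2 → 0
  remainder 0.

S(f_1,h_4): lcm = x_1*x_2**2. S = 3/2*x_1*x_2 - 3/4*x_2**2 + 3*x_2.
  leading term x_1*x_2: subtract (3/16)·f_1 from 3/2*x_1*x_2 - 3/4*x_2**2 + 3*x_2 → -9/4*x_1 - 3/4*x_2**2 + 33/8*x_2 - 9/2
  leading term x_1: subtract (-3/2)·h_3 from -9/4*x_1 - 3/4*x_2**2 + 33/8*x_2 - 9/2 → -3/4*x_2**2
  leading term x_2**2: subtract (-9/22)·h_4 from -3/4*x_2**2 → 0
  remainder 0.

S(f_2,h_4): lcm = x_1*x_2**2. S = 2*x_2**2.
  leading term x_2**2: subtract (12/11)·h_4 from 2*x_2**2 → 0
  remainder 0.

S(h_3,h_4): leading monomials are coprime, so the S-polynomial reduces to 0 (Buchberger's first criterion).
Every S-polynomial of the final basis reduces to 0, so we have a Gröbner basis.
Inter-reduce: drop elements whose leading term is divisible by another's, tail-reduce, and make monic.
Reduced Gröbner basis: {x_1 - 11/6*x_2 + 2, x_2**2}.

A lex Gröbner basis eliminates variables successively. Here x_2**2 depends only on x_2, with roots {0}; lifting each root through the earlier basis elements recovers the full solutions.
  x_2 = 0: the earlier basis element becomes x_1 + 2 = 0, giving x_1 = -2 — point (-2, 0).
Each listed point satisfies every original equation (direct substitution).
This is the nonlinear analogue of row-reducing a linear system.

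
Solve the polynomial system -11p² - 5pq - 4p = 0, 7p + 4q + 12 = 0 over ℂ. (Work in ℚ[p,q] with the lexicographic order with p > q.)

{(44/9, -104/9), (0, -3)}

Compute a lex Gröbner basis by Buchberger's algorithm.
f_1 = -11p² - 5pq - 4p, LT = p².
f_2 = 7p + 4q + 12, LT = p.

S(f_1,f_2): lcm = p². S = -9/77pq - 104/77p.
  reduce S modulo (f_1, f_2):
  remainder 36/539q² + 524/539q + 1248/539 ≠ 0; add h_3 = 36/539q² + 524/539q + 1248/539 to the basis.

The other S-polynomials (S(f_1,h_3), S(f_2,h_3)) all reduce to 0 modulo the current basis, so we have a Gröbner basis.
Inter-reduce: drop elements whose leading term is divisible by another's, tail-reduce, and make monic.
Reduced Gröbner basis: {p + 4/7q + 12/7, q² + 131/9q + 104/3}.

The lex basis is triangular: the last element involves only q. Solving q² + 131/9q + 104/3 = 0 gives q ∈ {-104/9, -3}; substituting each value into the earlier elements determines the remaining variables.
  q = -104/9: the earlier basis element becomes p - 44/9 = 0, giving p = 44/9 — point (44/9, -104/9).
  q = -3: the earlier basis element becomes p = 0, giving p = 0 — point (0, -3).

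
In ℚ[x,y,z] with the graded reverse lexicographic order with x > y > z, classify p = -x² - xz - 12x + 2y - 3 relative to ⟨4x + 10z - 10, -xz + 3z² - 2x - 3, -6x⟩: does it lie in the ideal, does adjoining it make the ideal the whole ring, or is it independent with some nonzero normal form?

-x² - xz - 12x + 2y - 3 is independent of I; its normal form modulo I is 2y - 3.

First compute the reduced Gröbner basis of I by Buchberger's algorithm.
f_1 = 4x + 10z - 10, LT = x.
f_2 = -xz + 3z² - 2x - 3, LT = xz.
f_3 = -6x, LT = x.

S(f_1,f_2): lcm = xz. S = 11/2z² - 2x - 5/2z - 3.
  leading term z²: no divisor's leading term divides it; move 11/2z² to the remainder.
  leading term x: subtract (-½)·f_1 from -2x - 5/2z - 3 → 5/2z - 8
  leading term z: no divisor's leading term divides it; move 5/2z to the remainder.
  leading term 1: no divisor's leading term divides it; move -8 to the remainder.
  remainder 11/2z² + 5/2z - 8 ≠ 0; add h_4 = 11/2z² + 5/2z - 8 to the basis.

S(f_1,f_3): lcm = x. S = 5/2z - 5/2.
  leading term z: no divisor's leading term divides it; move 5/2z to the remainder.
  leading term 1: no divisor's leading term divides it; move -5/2 to the remainder.
  remainder 5/2z - 5/2 ≠ 0; add h_5 = 5/2z - 5/2 to the basis.

The other S-polynomials (S(f_2,f_3), S(f_1,h_4), S(f_2,h_4), S(f_3,h_4), S(f_1,h_5), S(f_2,h_5), S(f_3,h_5), S(h_4,h_5)) all reduce to 0 modulo the current basis, so we have a Gröbner basis.
Inter-reduce: drop elements whose leading term is divisible by another's, tail-reduce, and make monic.
Reduced Gröbner basis: {x, z - 1}.
Label its elements g_1 = x, g_2 = z - 1.

Reduce p = -x² - xz - 12x + 2y - 3 modulo G:
  leading term x²: subtract (-x)·g_1 from -x² - xz - 12x + 2y - 3 → -xz - 12x + 2y - 3
  leading term xz: subtract (-z)·g_1 from -xz - 12x + 2y - 3 → -12x + 2y - 3
  leading term x: subtract (-12)·g_1 from -12x + 2y - 3 → 2y - 3
  leading term y: no divisor's leading term divides it; move 2y to the remainder.
  leading term 1: no divisor's leading term divides it; move -3 to the remainder.
  normal form = 2y - 3.
The normal form is nonzero, so p ∉ I. Since p minus its normal form lies in I, I + (p) = I + (r) where r = 2y - 3; decide whether this ideal is the whole ring.
Run Buchberger on G together with r (pairs among the g_i already reduce to 0 since G is a Gröbner basis):
g_1 = x, LT = x.
g_2 = z - 1, LT = z.
r = 2y - 3, LT = y.

The S-polynomials (S(g_1,g_2), S(g_1,r), S(g_2,r)) all reduce to 0 modulo the current basis, so we have a Gröbner basis.
Inter-reduce: drop elements whose leading term is divisible by another's, tail-reduce, and make monic.
Reduced Gröbner basis: {x, y - 3/2, z - 1}.
The reduced Gröbner basis of I + (p) is {x, y - 3/2, z - 1} ≠ {1}, a proper ideal, so the enlarged system stays consistent: p is independent of I, with normal form 2y - 3.

Ideal membership is decidable via reduction modulo a Gröbner basis.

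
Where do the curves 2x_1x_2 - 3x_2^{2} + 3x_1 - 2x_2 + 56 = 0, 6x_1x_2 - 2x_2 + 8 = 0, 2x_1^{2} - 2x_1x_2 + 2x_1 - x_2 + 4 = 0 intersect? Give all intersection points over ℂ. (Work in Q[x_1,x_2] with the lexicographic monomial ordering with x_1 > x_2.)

{(0, 4)}

Compute a lex Gröbner basis by Buchberger's algorithm.
f_1 = 2x_1x_2 + 3x_1 - 3x_2^{2} - 2x_2 + 56, LT = x_1x_2.
f_2 = 6x_1x_2 - 2x_2 + 8, LT = x_1x_2.
f_3 = 2x_1^{2} - 2x_1x_2 + 2x_1 - x_2 + 4, LT = x_1^{2}.

S(f_1,f_2): lcm = x_1x_2. S = \tfrac{3}{2}x_1 - \tfrac{3}{2}x_2^{2} - \tfrac{2}{3}x_2 + \tfrac{80}{3}.
  leading term x_1: no divisor's leading term divides it; move \tfrac{3}{2}x_1 to the remainder.
  leading term x_2^{2}: no divisor's leading term divides it; move -\tfrac{3}{2}x_2^{2} to the remainder.
  leading term x_2: no divisor's leading term divides it; move -\tfrac{2}{3}x_2 to the remainder.
  leading term 1: no divisor's leading term divides it; move \tfrac{80}{3} to the remainder.
  remainder \tfrac{3}{2}x_1 - \tfrac{3}{2}x_2^{2} - \tfrac{2}{3}x_2 + \tfrac{80}{3} ≠ 0; add h_4 = \tfrac{3}{2}x_1 - \tfrac{3}{2}x_2^{2} - \tfrac{2}{3}x_2 + \tfrac{80}{3} to the basis.

S(f_1,f_3): lcm = x_1^{2}x_2. S = \tfrac{3}{2}x_1^{2} - \tfrac{1}{2}x_1x_2^{2} - 2x_1x_2 + 28x_1 + \tfrac{1}{2}x_2^{2} - 2x_2.
  leading term x_1^{2}: subtract (\tfrac{3}{4})·f_3 from \tfrac{3}{2}x_1^{2} - \tfrac{1}{2}x_1x_2^{2} - 2x_1x_2 + 28x_1 + \tfrac{1}{2}x_2^{2} - 2x_2 → -\tfrac{1}{2}x_1x_2^{2} - \tfrac{1}{2}x_1x_2 + \tfrac{53}{2}x_1 + \tfrac{1}{2}x_2^{2} - \tfrac{5}{4}x_2 - 3
  leading term x_1x_2^{2}: subtract (-\tfrac{1}{4}x_2)·f_1 from -\tfrac{1}{2}x_1x_2^{2} - \tfrac{1}{2}x_1x_2 + \tfrac{53}{2}x_1 + \tfrac{1}{2}x_2^{2} - \tfrac{5}{4}x_2 - 3 → \tfrac{1}{4}x_1x_2 + \tfrac{53}{2}x_1 - \tfrac{3}{4}x_2^{3} + \tfrac{51}{4}x_2 - 3
  leading term x_1x_2: subtract (\tfrac{1}{8})·f_1 from \tfrac{1}{4}x_1x_2 + \tfrac{53}{2}x_1 - \tfrac{3}{4}x_2^{3} + \tfrac{51}{4}x_2 - 3 → \tfrac{209}{8}x_1 - \tfrac{3}{4}x_2^{3} + \tfrac{3}{8}x_2^{2} + 13x_2 - 10
  leading term x_1: subtract (\tfrac{209}{12})·h_4 from \tfrac{209}{8}x_1 - \tfrac{3}{4}x_2^{3} + \tfrac{3}{8}x_2^{2} + 13x_2 - 10 → -\tfrac{3}{4}x_2^{3} + \tfrac{53}{2}x_2^{2} + \tfrac{443}{18}x_2 - \tfrac{4270}{9}
  leading term x_2^{3}: no divisor's leading term divides it; move -\tfrac{3}{4}x_2^{3} to the remainder.
  leading term x_2^{2}: no divisor's leading term divides it; move \tfrac{53}{2}x_2^{2} to the remainder.
  leading term x_2: no divisor's leading term divides it; move \tfrac{443}{18}x_2 to the remainder.
  leading term 1: no divisor's leading term divides it; move -\tfrac{4270}{9} to the remainder.
  remainder -\tfrac{3}{4}x_2^{3} + \tfrac{53}{2}x_2^{2} + \tfrac{443}{18}x_2 - \tfrac{4270}{9} ≠ 0; add h_5 = -\tfrac{3}{4}x_2^{3} + \tfrac{53}{2}x_2^{2} + \tfrac{443}{18}x_2 - \tfrac{4270}{9} to the basis.

S(f_2,f_3): lcm = x_1^{2}x_2. S = x_1x_2^{2} - \tfrac{4}{3}x_1x_2 + \tfrac{4}{3}x_1 + \tfrac{1}{2}x_2^{2} - 2x_2.
  leading term x_1x_2^{2}: subtract (\tfrac{1}{2}x_2)·f_1 from x_1x_2^{2} - \tfrac{4}{3}x_1x_2 + \tfrac{4}{3}x_1 + \tfrac{1}{2}x_2^{2} - 2x_2 → -\tfrac{17}{6}x_1x_2 + \tfrac{4}{3}x_1 + \tfrac{3}{2}x_2^{3} + \tfrac{3}{2}x_2^{2} - 30x_2
  leading term x_1x_2: subtract (-\tfrac{17}{12})·f_1 from -\tfrac{17}{6}x_1x_2 + \tfrac{4}{3}x_1 + \tfrac{3}{2}x_2^{3} + \tfrac{3}{2}x_2^{2} - 30x_2 → \tfrac{67}{12}x_1 + \tfrac{3}{2}x_2^{3} - \tfrac{11}{4}x_2^{2} - \tfrac{197}{6}x_2 + \tfrac{238}{3}
  leading term x_1: subtract (\tfrac{67}{18})·h_4 from \tfrac{67}{12}x_1 + \tfrac{3}{2}x_2^{3} - \tfrac{11}{4}x_2^{2} - \tfrac{197}{6}x_2 + \tfrac{238}{3} → \tfrac{3}{2}x_2^{3} + \tfrac{17}{6}x_2^{2} - \tfrac{1639}{54}x_2 - \tfrac{538}{27}
  leading term x_2^{3}: subtract (-2)·h_5 from \tfrac{3}{2}x_2^{3} + \tfrac{17}{6}x_2^{2} - \tfrac{1639}{54}x_2 - \tfrac{538}{27} → \tfrac{335}{6}x_2^{2} + \tfrac{1019}{54}x_2 - \tfrac{26158}{27}
  leading term x_2^{2}: no divisor's leading term divides it; move \tfrac{335}{6}x_2^{2} to the remainder.
  leading term x_2: no divisor's leading term divides it; move \tfrac{1019}{54}x_2 to the remainder.
  leading term 1: no divisor's leading term divides it; move -\tfrac{26158}{27} to the remainder.
  remainder \tfrac{335}{6}x_2^{2} + \tfrac{1019}{54}x_2 - \tfrac{26158}{27} ≠ 0; add h_6 = \tfrac{335}{6}x_2^{2} + \tfrac{1019}{54}x_2 - \tfrac{26158}{27} to the basis.

S(f_1,h_4): lcm = x_1x_2. S = \tfrac{3}{2}x_1 + x_2^{3} - \tfrac{19}{18}x_2^{2} - \tfrac{169}{9}x_2 + 28.
  leading term x_1: subtract (1)·h_4 from \tfrac{3}{2}x_1 + x_2^{3} - \tfrac{19}{18}x_2^{2} - \tfrac{169}{9}x_2 + 28 → x_2^{3} + \tfrac{4}{9}x_2^{2} - \tfrac{163}{9}x_2 + \tfrac{4}{3}
  leading term x_2^{3}: subtract (-\tfrac{4}{3})·h_5 from x_2^{3} + \tfrac{4}{9}x_2^{2} - \tfrac{163}{9}x_2 + \tfrac{4}{3} → \tfrac{322}{9}x_2^{2} + \tfrac{397}{27}x_2 - \tfrac{17044}{27}
  leading term x_2^{2}: subtract (\tfrac{644}{1005})·h_6 from \tfrac{322}{9}x_2^{2} + \tfrac{397}{27}x_2 - \tfrac{17044}{27} → \tfrac{70867}{27135}x_2 - \tfrac{283468}{27135}
  leading term x_2: no divisor's leading term divides it; move \tfrac{70867}{27135}x_2 to the remainder.
  leading term 1: no divisor's leading term divides it; move -\tfrac{283468}{27135} to the remainder.
  remainder \tfrac{70867}{27135}x_2 - \tfrac{283468}{27135} ≠ 0; add h_7 = \tfrac{70867}{27135}x_2 - \tfrac{283468}{27135} to the basis.

The other S-polynomials (S(f_2,h_4), S(f_3,h_4), S(f_1,h_5), S(f_2,h_5), S(f_3,h_5), S(h_4,h_5), S(f_1,h_6), S(f_2,h_6), S(f_3,h_6), S(h_4,h_6), S(h_5,h_6), S(f_1,h_7), S(f_2,h_7), S(f_3,h_7), S(h_4,h_7), S(h_5,h_7), S(h_6,h_7)) all reduce to 0 modulo the current basis, so we have a Gröbner basis.
Inter-reduce: drop elements whose leading term is divisible by another's, tail-reduce, and make monic.
Reduced Gröbner basis: {x_1, x_2 - 4}.

The lex basis is triangular: the last element involves only x_2. Solving x_2 - 4 = 0 gives x_2 ∈ {4}; substituting each value into the earlier elements determines the remaining variables.
  x_2 = 4: the earlier basis element becomes x_1 = 0, giving x_1 = 0 — point (0, 4).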